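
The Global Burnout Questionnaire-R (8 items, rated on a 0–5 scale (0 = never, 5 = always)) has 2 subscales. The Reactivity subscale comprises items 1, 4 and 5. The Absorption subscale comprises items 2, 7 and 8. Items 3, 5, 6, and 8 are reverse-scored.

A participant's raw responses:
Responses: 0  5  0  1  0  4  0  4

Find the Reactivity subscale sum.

Reactivity items: 1, 4, 5.
Of these, item 5 is reverse-scored; reverse-coded value = 5 − response.
  item 1: 0
  item 4: 1
  item 5: 5 − 0 = 5
Sum = 0 + 1 + 5 = 6

6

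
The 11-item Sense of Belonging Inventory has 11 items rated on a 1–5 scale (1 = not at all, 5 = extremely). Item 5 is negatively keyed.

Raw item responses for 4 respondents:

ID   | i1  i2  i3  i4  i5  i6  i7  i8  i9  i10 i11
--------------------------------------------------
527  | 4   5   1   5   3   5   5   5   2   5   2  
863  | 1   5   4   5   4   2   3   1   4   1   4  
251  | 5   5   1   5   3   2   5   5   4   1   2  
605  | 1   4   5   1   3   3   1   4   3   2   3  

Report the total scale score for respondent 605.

30

Respondent 605 raw: 1, 4, 5, 1, 3, 3, 1, 4, 3, 2, 3.
Reverse-coded (on a 1–5 scale, reversed = 6 − raw):
  item 1: 1
  item 2: 4
  item 3: 5
  item 4: 1
  item 5: 6 − 3 = 3
  item 6: 3
  item 7: 1
  item 8: 4
  item 9: 3
  item 10: 2
  item 11: 3
Sum = 1 + 4 + 5 + 1 + 3 + 3 + 1 + 4 + 3 + 2 + 3 = 30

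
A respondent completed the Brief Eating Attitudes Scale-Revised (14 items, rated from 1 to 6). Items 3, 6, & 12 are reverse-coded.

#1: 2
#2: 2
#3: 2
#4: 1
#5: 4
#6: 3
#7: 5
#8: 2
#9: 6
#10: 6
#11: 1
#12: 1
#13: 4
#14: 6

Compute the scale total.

54

Reversing items 3, 6 and 12 with 7 − raw:
Total = 2 + 2 + (7−2) + 1 + 4 + (7−3) + 5 + 2 + 6 + 6 + 1 + (7−1) + 4 + 6
      = 2 + 2 + 5 + 1 + 4 + 4 + 5 + 2 + 6 + 6 + 1 + 6 + 4 + 6 = 54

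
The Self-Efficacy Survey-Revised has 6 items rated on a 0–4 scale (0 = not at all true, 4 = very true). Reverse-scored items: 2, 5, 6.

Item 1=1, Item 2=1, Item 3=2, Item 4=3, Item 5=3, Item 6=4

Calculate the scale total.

Apply reverse scoring (on a 0–4 scale, reversed = 4 − raw):
  item 2: 4 − 1 = 3
  item 5: 4 − 3 = 1
  item 6: 4 − 4 = 0
Scored responses: 1, 3, 2, 3, 1, 0
Total = 1 + 3 + 2 + 3 + 1 + 0 = 10

10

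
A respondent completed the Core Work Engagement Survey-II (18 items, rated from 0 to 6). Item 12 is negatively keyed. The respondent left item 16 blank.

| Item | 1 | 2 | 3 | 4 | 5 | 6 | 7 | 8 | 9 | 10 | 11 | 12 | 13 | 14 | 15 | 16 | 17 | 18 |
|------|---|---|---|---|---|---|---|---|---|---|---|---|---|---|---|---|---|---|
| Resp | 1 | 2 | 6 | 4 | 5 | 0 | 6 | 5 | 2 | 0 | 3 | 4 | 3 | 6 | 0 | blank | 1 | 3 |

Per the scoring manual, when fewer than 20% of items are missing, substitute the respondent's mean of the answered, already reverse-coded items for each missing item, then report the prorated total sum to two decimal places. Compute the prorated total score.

Reverse-coded (reverse-coded value = 6 − response):
  item 12: 6 − 4 = 2
Completed scored items (17 of 18): 1, 2, 6, 4, 5, 0, 6, 5, 2, 0, 3, 2, 3, 6, 0, 1, 3; sum = 49.
Person mean = 49 / 17 ≈ 2.8824
Prorated total = (49 / 17) × 18 = 51.88 (to 2 dp)

51.88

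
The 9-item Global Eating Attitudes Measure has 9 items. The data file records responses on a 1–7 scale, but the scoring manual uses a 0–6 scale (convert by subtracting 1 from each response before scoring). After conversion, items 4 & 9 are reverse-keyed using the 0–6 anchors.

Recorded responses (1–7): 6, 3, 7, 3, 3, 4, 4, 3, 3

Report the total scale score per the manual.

Convert to 0–6: 5, 2, 6, 2, 2, 3, 3, 2, 2
Reverse-coded (on a 0–6 scale, reversed = 6 − raw):
  item 4: 6 − 2 = 4
  item 9: 6 − 2 = 4
Scored: 5, 2, 6, 4, 2, 3, 3, 2, 4
Total = 31

31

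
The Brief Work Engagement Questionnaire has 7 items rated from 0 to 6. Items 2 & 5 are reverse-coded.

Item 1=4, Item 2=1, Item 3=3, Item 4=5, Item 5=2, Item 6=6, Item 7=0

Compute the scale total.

27

Raw sum = 21. Reverse-coded items: 2, 5; their raw sum = 3.
Each reversal replaces raw with 6 − raw, changing the total by 6 − 2·raw per item.
Total = 21 + 2·6 − 2·3 = 21 + 12 − 6 = 27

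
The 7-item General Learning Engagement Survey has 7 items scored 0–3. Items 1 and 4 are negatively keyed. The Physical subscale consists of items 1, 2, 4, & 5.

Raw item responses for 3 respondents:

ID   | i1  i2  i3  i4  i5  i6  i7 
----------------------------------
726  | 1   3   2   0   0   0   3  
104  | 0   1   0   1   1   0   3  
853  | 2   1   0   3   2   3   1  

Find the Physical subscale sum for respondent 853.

4

Respondent 853 raw: 2, 1, 0, 3, 2, 3, 1.
Physical items: 1, 2, 4, 5.
Reverse-coded (on a 0–3 scale, reversed = 3 − raw):
  item 1: 3 − 2 = 1
  item 2: 1
  item 4: 3 − 3 = 0
  item 5: 2
Sum = 1 + 1 + 0 + 2 = 4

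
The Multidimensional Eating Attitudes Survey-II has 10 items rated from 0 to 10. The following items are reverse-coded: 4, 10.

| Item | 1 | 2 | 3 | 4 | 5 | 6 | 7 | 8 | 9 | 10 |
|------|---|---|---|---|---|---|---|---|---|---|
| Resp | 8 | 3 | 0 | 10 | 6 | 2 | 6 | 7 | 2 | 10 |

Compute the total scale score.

Raw sum = 54. Reverse-coded items: 4, 10; their raw sum = 20.
Each reversal replaces raw with 10 − raw, changing the total by 10 − 2·raw per item.
Total = 54 + 2·10 − 2·20 = 54 + 20 − 40 = 34

34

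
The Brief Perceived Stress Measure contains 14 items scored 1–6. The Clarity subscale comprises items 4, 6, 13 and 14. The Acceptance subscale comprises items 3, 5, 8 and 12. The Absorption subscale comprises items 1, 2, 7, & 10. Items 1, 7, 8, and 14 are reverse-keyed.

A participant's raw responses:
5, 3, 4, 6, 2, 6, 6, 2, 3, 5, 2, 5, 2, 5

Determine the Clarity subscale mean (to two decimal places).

Clarity items: 4, 6, 13, 14.
Of these, item 14 is reverse-keyed; on a 1–6 scale, reversed = 7 − raw.
  item 4: 6
  item 6: 6
  item 13: 2
  item 14: 7 − 5 = 2
Sum = 6 + 6 + 2 + 2 = 16
Mean = 16 / 4 = 4.00

4.00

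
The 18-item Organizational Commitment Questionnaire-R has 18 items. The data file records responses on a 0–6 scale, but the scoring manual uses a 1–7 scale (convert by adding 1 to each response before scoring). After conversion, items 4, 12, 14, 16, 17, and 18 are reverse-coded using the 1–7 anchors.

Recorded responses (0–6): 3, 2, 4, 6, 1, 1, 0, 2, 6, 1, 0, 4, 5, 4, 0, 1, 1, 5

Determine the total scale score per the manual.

58

Convert to 1–7: 4, 3, 5, 7, 2, 2, 1, 3, 7, 2, 1, 5, 6, 5, 1, 2, 2, 6
Reverse-coded (on a 1–7 scale, reversed = 8 − raw):
  item 4: 8 − 7 = 1
  item 12: 8 − 5 = 3
  item 14: 8 − 5 = 3
  item 16: 8 − 2 = 6
  item 17: 8 − 2 = 6
  item 18: 8 − 6 = 2
Scored: 4, 3, 5, 1, 2, 2, 1, 3, 7, 2, 1, 3, 6, 3, 1, 6, 6, 2
Total = 58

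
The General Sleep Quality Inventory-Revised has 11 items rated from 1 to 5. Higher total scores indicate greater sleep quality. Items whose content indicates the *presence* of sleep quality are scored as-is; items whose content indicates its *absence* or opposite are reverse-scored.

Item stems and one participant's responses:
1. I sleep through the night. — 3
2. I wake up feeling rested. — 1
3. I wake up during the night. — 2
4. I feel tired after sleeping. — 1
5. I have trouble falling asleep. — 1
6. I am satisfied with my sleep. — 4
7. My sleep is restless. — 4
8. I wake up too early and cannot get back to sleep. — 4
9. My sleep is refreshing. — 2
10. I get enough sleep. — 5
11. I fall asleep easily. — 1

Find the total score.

Items 3, 4, 5, 7, 8 describe the absence/opposite of sleep quality → reverse-score.
on a 1–5 scale, reversed = 6 − raw.
  item 1: 3
  item 2: 1
  item 3: 6 − 2 = 4
  item 4: 6 − 1 = 5
  item 5: 6 − 1 = 5
  item 6: 4
  item 7: 6 − 4 = 2
  item 8: 6 − 4 = 2
  item 9: 2
  item 10: 5
  item 11: 1
Total = 3 + 1 + 4 + 5 + 5 + 4 + 2 + 2 + 2 + 5 + 1 = 34

34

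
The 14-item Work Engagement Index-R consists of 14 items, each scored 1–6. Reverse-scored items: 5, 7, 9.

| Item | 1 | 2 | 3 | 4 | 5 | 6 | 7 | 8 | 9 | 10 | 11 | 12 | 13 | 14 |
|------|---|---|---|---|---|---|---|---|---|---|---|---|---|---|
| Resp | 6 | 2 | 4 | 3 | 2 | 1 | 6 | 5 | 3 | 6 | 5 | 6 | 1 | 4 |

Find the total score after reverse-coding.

53

Raw sum = 54. Reverse-scored items: 5, 7, 9; their raw sum = 11.
Each reversal replaces raw with 7 − raw, changing the total by 7 − 2·raw per item.
Total = 54 + 3·7 − 2·11 = 54 + 21 − 22 = 53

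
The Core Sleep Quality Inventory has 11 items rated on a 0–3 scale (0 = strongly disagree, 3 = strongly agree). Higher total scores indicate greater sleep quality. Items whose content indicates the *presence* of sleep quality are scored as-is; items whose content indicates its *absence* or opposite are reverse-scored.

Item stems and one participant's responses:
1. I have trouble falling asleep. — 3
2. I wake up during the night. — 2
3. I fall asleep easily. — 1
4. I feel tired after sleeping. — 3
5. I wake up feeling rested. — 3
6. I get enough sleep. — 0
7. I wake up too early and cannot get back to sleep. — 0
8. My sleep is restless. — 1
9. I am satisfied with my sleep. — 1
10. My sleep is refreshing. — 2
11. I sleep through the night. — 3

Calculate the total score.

16

Items 1, 2, 4, 7, 8 describe the absence/opposite of sleep quality → reverse-score.
on a 0–3 scale, reversed = 3 − raw.
  item 1: 3 − 3 = 0
  item 2: 3 − 2 = 1
  item 3: 1
  item 4: 3 − 3 = 0
  item 5: 3
  item 6: 0
  item 7: 3 − 0 = 3
  item 8: 3 − 1 = 2
  item 9: 1
  item 10: 2
  item 11: 3
Total = 0 + 1 + 1 + 0 + 3 + 0 + 3 + 2 + 1 + 2 + 3 = 16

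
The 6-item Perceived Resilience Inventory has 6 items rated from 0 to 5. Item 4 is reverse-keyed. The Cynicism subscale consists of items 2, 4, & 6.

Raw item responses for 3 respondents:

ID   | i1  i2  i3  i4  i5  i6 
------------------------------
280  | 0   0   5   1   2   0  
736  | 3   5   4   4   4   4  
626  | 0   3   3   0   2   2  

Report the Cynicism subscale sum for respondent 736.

Respondent 736 raw: 3, 5, 4, 4, 4, 4.
Cynicism items: 2, 4, 6.
Reverse-coded (reverse-coded value = 5 − response):
  item 2: 5
  item 4: 5 − 4 = 1
  item 6: 4
Sum = 5 + 1 + 4 = 10

10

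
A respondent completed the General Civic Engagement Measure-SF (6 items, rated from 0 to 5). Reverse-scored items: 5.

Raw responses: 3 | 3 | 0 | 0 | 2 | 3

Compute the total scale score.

Reverse-coded items (reversed = (0+5) − raw = 5 − raw):
  item 5: 5 − 2 = 3
Scored items: 3, 3, 0, 0, 3, 3
Total = 3 + 3 + 0 + 0 + 3 + 3 = 12

12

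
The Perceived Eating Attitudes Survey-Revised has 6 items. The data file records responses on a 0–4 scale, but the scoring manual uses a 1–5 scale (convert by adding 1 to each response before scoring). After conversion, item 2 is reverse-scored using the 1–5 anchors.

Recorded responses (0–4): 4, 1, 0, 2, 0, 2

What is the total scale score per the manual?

Convert to 1–5: 5, 2, 1, 3, 1, 3
Reverse-coded (reversed = (1+5) − raw = 6 − raw):
  item 2: 6 − 2 = 4
Scored: 5, 4, 1, 3, 1, 3
Total = 17

17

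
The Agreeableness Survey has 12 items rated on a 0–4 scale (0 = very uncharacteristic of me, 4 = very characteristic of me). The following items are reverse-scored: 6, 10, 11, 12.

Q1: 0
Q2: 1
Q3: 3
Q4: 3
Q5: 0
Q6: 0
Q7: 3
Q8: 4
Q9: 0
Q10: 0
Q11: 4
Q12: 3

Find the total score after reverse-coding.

Reverse-scored items use 4 − raw:
  item 6: 4 − 0 = 4
  item 10: 4 − 0 = 4
  item 11: 4 − 4 = 0
  item 12: 4 − 3 = 1
After reverse-coding: 0, 1, 3, 3, 0, 4, 3, 4, 0, 4, 0, 1
Total = 0 + 1 + 3 + 3 + 0 + 4 + 3 + 4 + 0 + 4 + 0 + 1 = 23

23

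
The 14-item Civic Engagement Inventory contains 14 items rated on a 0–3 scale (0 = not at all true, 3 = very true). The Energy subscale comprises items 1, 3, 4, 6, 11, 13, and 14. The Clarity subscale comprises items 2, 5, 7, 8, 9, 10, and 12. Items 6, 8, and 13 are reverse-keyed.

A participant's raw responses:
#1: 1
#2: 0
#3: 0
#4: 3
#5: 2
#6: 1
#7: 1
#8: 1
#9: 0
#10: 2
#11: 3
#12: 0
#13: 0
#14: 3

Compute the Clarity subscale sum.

7

Clarity items: 2, 5, 7, 8, 9, 10, 12.
Of these, item 8 is reverse-keyed; reverse-coded value = 3 − response.
  item 2: 0
  item 5: 2
  item 7: 1
  item 8: 3 − 1 = 2
  item 9: 0
  item 10: 2
  item 12: 0
Sum = 0 + 2 + 1 + 2 + 0 + 2 + 0 = 7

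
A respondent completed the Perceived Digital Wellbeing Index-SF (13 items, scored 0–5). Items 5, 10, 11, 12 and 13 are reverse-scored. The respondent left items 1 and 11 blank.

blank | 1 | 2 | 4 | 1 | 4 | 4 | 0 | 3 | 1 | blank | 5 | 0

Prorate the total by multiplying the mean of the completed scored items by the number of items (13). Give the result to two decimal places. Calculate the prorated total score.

36.64

Reverse-coded (reversed = (0+5) − raw = 5 − raw):
  item 5: 5 − 1 = 4
  item 10: 5 − 1 = 4
  item 12: 5 − 5 = 0
  item 13: 5 − 0 = 5
Completed scored items (11 of 13): 1, 2, 4, 4, 4, 4, 0, 3, 4, 0, 5; sum = 31.
Person mean = 31 / 11 ≈ 2.8182
Prorated total = (31 / 11) × 13 = 36.64 (to 2 dp)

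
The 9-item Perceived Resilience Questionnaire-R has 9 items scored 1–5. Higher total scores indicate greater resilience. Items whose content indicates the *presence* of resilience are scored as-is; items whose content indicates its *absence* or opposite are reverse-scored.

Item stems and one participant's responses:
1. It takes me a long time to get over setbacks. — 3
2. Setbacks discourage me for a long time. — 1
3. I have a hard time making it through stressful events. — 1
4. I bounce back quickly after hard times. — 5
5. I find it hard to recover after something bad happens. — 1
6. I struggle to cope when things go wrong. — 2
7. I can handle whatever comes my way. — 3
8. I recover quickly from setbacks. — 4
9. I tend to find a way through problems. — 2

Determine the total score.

36

Items 1, 2, 3, 5, 6 describe the absence/opposite of resilience → reverse-score.
on a 1–5 scale, reversed = 6 − raw.
  item 1: 6 − 3 = 3
  item 2: 6 − 1 = 5
  item 3: 6 − 1 = 5
  item 4: 5
  item 5: 6 − 1 = 5
  item 6: 6 − 2 = 4
  item 7: 3
  item 8: 4
  item 9: 2
Total = 3 + 5 + 5 + 5 + 5 + 4 + 3 + 4 + 2 = 36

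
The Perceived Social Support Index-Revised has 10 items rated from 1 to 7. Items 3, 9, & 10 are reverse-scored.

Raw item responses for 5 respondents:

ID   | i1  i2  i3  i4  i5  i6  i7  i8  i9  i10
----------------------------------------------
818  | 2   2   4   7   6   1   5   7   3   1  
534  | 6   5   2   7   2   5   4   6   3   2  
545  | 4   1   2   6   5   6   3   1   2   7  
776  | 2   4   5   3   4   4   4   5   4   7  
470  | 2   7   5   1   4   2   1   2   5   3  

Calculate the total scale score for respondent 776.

34

Respondent 776 raw: 2, 4, 5, 3, 4, 4, 4, 5, 4, 7.
Reverse-coded (reversed = (1+7) − raw = 8 − raw):
  item 1: 2
  item 2: 4
  item 3: 8 − 5 = 3
  item 4: 3
  item 5: 4
  item 6: 4
  item 7: 4
  item 8: 5
  item 9: 8 − 4 = 4
  item 10: 8 − 7 = 1
Sum = 2 + 4 + 3 + 3 + 4 + 4 + 4 + 5 + 4 + 1 = 34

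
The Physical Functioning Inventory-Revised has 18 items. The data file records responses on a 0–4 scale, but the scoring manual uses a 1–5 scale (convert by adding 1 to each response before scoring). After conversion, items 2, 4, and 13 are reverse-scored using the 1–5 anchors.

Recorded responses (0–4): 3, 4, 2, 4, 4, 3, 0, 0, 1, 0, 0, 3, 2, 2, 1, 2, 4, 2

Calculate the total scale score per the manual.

Convert to 1–5: 4, 5, 3, 5, 5, 4, 1, 1, 2, 1, 1, 4, 3, 3, 2, 3, 5, 3
Reverse-coded (on a 1–5 scale, reversed = 6 − raw):
  item 2: 6 − 5 = 1
  item 4: 6 − 5 = 1
  item 13: 6 − 3 = 3
Scored: 4, 1, 3, 1, 5, 4, 1, 1, 2, 1, 1, 4, 3, 3, 2, 3, 5, 3
Total = 47

47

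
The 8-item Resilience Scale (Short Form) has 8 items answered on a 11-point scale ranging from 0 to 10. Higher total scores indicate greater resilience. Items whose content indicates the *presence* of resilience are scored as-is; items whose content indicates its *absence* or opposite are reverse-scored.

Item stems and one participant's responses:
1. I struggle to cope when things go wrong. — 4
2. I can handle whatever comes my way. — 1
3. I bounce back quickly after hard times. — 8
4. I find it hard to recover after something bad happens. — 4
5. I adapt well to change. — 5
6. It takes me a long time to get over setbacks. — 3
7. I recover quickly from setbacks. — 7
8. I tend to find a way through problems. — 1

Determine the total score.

41

Items 1, 4, 6 describe the absence/opposite of resilience → reverse-score.
on a 0–10 scale, reversed = 10 − raw.
  item 1: 10 − 4 = 6
  item 2: 1
  item 3: 8
  item 4: 10 − 4 = 6
  item 5: 5
  item 6: 10 − 3 = 7
  item 7: 7
  item 8: 1
Total = 6 + 1 + 8 + 6 + 5 + 7 + 7 + 1 = 41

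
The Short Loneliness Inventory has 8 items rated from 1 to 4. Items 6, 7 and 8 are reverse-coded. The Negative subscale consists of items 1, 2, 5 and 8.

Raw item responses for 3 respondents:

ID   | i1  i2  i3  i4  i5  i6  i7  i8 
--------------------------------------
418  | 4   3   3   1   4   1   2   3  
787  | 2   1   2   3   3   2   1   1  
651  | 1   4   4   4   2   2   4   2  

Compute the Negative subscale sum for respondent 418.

Respondent 418 raw: 4, 3, 3, 1, 4, 1, 2, 3.
Negative items: 1, 2, 5, 8.
Reverse-coded (reverse-coded value = 5 − response):
  item 1: 4
  item 2: 3
  item 5: 4
  item 8: 5 − 3 = 2
Sum = 4 + 3 + 4 + 2 = 13

13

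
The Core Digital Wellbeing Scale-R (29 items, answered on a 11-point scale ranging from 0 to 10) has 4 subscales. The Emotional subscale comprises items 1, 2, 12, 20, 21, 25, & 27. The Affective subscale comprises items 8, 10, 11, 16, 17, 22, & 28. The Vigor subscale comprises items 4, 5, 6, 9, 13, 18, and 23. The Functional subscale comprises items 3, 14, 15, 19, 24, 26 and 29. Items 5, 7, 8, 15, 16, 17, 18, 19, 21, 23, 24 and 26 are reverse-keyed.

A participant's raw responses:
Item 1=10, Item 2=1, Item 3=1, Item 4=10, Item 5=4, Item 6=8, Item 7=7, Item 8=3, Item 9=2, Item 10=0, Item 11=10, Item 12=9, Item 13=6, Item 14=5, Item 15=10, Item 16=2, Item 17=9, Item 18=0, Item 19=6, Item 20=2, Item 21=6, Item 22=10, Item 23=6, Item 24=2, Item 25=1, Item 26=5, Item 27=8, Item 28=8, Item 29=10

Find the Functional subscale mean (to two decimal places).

Functional items: 3, 14, 15, 19, 24, 26, 29.
Of these, items 15, 19, 24, & 26 are reverse-keyed; on a 0–10 scale, reversed = 10 − raw.
  item 3: 1
  item 14: 5
  item 15: 10 − 10 = 0
  item 19: 10 − 6 = 4
  item 24: 10 − 2 = 8
  item 26: 10 − 5 = 5
  item 29: 10
Sum = 1 + 5 + 0 + 4 + 8 + 5 + 10 = 33
Mean = 33 / 7 = 4.71

4.71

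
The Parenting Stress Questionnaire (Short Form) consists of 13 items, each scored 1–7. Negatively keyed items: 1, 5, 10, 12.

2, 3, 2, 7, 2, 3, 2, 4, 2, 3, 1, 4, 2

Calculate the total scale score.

Raw sum = 37. Negatively keyed items: 1, 5, 10, 12; their raw sum = 11.
Each reversal replaces raw with 8 − raw, changing the total by 8 − 2·raw per item.
Total = 37 + 4·8 − 2·11 = 37 + 32 − 22 = 47

47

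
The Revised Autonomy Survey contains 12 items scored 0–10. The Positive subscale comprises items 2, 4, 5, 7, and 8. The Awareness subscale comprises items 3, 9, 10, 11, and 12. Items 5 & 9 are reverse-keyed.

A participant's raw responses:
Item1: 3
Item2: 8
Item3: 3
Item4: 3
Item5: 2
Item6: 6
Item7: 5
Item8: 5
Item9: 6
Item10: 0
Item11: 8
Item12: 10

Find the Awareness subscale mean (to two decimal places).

5.00

Awareness items: 3, 9, 10, 11, 12.
Of these, item 9 is reverse-keyed; reverse-coded value = 10 − response.
  item 3: 3
  item 9: 10 − 6 = 4
  item 10: 0
  item 11: 8
  item 12: 10
Sum = 3 + 4 + 0 + 8 + 10 = 25
Mean = 25 / 5 = 5.00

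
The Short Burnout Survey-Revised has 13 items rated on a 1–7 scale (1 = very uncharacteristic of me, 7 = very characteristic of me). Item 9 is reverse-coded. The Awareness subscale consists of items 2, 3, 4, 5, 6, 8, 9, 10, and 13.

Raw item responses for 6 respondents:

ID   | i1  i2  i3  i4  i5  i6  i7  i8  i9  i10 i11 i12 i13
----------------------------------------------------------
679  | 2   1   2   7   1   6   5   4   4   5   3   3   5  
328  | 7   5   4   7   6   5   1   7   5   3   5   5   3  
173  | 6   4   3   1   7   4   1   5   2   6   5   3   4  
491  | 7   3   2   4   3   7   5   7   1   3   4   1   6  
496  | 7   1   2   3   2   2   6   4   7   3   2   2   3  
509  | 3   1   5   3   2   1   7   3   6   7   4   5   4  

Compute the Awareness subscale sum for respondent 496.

Respondent 496 raw: 7, 1, 2, 3, 2, 2, 6, 4, 7, 3, 2, 2, 3.
Awareness items: 2, 3, 4, 5, 6, 8, 9, 10, 13.
Reverse-coded (on a 1–7 scale, reversed = 8 − raw):
  item 2: 1
  item 3: 2
  item 4: 3
  item 5: 2
  item 6: 2
  item 8: 4
  item 9: 8 − 7 = 1
  item 10: 3
  item 13: 3
Sum = 1 + 2 + 3 + 2 + 2 + 4 + 1 + 3 + 3 = 21

21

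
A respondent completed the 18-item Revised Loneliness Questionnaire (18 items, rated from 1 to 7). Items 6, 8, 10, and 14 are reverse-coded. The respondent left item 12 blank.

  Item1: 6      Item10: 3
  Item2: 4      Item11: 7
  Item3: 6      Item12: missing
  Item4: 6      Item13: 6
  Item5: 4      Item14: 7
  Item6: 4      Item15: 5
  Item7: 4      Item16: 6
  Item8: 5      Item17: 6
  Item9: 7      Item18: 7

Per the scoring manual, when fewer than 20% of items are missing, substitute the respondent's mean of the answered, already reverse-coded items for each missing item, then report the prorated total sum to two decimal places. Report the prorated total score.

Reverse-coded (on a 1–7 scale, reversed = 8 − raw):
  item 6: 8 − 4 = 4
  item 8: 8 − 5 = 3
  item 10: 8 − 3 = 5
  item 14: 8 − 7 = 1
Completed scored items (17 of 18): 6, 4, 6, 6, 4, 4, 4, 3, 7, 5, 7, 6, 1, 5, 6, 6, 7; sum = 87.
Person mean = 87 / 17 ≈ 5.1176
Prorated total = (87 / 17) × 18 = 92.12 (to 2 dp)

92.12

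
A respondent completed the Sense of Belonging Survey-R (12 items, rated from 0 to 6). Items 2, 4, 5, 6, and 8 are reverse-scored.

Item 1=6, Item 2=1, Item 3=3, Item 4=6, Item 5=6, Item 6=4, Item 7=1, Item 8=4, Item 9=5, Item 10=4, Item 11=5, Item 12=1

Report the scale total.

34

Reverse-coded items (reverse-coded value = 6 − response):
  item 2: 6 − 1 = 5
  item 4: 6 − 6 = 0
  item 5: 6 − 6 = 0
  item 6: 6 − 4 = 2
  item 8: 6 − 4 = 2
After reverse-coding: 6, 5, 3, 0, 0, 2, 1, 2, 5, 4, 5, 1
Total = 6 + 5 + 3 + 0 + 0 + 2 + 1 + 2 + 5 + 4 + 5 + 1 = 34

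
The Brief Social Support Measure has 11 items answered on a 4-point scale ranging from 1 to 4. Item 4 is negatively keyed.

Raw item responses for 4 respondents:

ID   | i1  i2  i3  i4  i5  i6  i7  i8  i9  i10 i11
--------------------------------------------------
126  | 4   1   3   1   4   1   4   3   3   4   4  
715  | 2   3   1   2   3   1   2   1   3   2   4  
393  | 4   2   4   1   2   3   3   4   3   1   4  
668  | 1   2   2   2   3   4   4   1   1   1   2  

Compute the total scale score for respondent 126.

35

Respondent 126 raw: 4, 1, 3, 1, 4, 1, 4, 3, 3, 4, 4.
Reverse-coded (reversed = (1+4) − raw = 5 − raw):
  item 1: 4
  item 2: 1
  item 3: 3
  item 4: 5 − 1 = 4
  item 5: 4
  item 6: 1
  item 7: 4
  item 8: 3
  item 9: 3
  item 10: 4
  item 11: 4
Sum = 4 + 1 + 3 + 4 + 4 + 1 + 4 + 3 + 3 + 4 + 4 = 35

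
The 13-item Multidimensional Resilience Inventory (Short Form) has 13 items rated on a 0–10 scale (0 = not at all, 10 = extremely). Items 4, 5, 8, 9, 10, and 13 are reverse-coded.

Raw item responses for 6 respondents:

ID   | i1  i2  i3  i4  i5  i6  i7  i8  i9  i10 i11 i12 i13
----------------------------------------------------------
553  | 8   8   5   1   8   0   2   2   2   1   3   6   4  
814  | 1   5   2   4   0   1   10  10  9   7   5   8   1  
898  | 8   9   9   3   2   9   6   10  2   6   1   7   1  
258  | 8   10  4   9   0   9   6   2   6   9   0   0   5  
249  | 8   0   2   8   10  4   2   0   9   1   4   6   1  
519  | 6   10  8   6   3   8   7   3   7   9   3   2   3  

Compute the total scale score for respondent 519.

Respondent 519 raw: 6, 10, 8, 6, 3, 8, 7, 3, 7, 9, 3, 2, 3.
Reverse-coded (reverse-coded value = 10 − response):
  item 1: 6
  item 2: 10
  item 3: 8
  item 4: 10 − 6 = 4
  item 5: 10 − 3 = 7
  item 6: 8
  item 7: 7
  item 8: 10 − 3 = 7
  item 9: 10 − 7 = 3
  item 10: 10 − 9 = 1
  item 11: 3
  item 12: 2
  item 13: 10 − 3 = 7
Sum = 6 + 10 + 8 + 4 + 7 + 8 + 7 + 7 + 3 + 1 + 3 + 2 + 7 = 73

73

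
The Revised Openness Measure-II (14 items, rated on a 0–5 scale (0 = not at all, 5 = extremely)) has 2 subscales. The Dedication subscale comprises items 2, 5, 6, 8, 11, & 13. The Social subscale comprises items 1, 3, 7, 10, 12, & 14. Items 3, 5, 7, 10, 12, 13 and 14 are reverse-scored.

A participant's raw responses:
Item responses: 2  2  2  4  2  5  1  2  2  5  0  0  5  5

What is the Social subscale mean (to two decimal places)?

2.33

Social items: 1, 3, 7, 10, 12, 14.
Of these, items 3, 7, 10, 12 and 14 are reverse-scored; reverse-coded value = 5 − response.
  item 1: 2
  item 3: 5 − 2 = 3
  item 7: 5 − 1 = 4
  item 10: 5 − 5 = 0
  item 12: 5 − 0 = 5
  item 14: 5 − 5 = 0
Sum = 2 + 3 + 4 + 0 + 5 + 0 = 14
Mean = 14 / 6 = 2.33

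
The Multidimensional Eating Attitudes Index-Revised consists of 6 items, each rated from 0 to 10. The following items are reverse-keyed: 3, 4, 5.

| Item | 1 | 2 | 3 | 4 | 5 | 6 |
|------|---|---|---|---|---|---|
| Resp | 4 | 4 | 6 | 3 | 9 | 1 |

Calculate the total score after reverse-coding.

Reverse-coded items (on a 0–10 scale, reversed = 10 − raw):
  item 3: 10 − 6 = 4
  item 4: 10 − 3 = 7
  item 5: 10 − 9 = 1
Scored responses: 4, 4, 4, 7, 1, 1
Total = 4 + 4 + 4 + 7 + 1 + 1 = 21

21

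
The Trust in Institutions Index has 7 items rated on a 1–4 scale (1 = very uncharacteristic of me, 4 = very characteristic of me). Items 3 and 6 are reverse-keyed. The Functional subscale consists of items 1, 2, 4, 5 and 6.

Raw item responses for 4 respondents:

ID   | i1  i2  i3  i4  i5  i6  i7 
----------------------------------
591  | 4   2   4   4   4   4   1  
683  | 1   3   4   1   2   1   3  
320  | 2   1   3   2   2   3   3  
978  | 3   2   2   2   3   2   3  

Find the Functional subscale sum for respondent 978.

Respondent 978 raw: 3, 2, 2, 2, 3, 2, 3.
Functional items: 1, 2, 4, 5, 6.
Reverse-coded (reverse-coded value = 5 − response):
  item 1: 3
  item 2: 2
  item 4: 2
  item 5: 3
  item 6: 5 − 2 = 3
Sum = 3 + 2 + 2 + 3 + 3 = 13

13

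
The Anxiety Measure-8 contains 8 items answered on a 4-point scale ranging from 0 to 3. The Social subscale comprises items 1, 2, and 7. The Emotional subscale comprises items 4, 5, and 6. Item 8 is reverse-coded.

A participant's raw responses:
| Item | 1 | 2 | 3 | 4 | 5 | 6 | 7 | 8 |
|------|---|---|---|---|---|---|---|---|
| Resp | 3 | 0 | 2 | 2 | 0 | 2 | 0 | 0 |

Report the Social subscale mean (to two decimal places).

Social items: 1, 2, 7.
  item 1: 3
  item 2: 0
  item 7: 0
Sum = 3 + 0 + 0 = 3
Mean = 3 / 3 = 1.00

1.00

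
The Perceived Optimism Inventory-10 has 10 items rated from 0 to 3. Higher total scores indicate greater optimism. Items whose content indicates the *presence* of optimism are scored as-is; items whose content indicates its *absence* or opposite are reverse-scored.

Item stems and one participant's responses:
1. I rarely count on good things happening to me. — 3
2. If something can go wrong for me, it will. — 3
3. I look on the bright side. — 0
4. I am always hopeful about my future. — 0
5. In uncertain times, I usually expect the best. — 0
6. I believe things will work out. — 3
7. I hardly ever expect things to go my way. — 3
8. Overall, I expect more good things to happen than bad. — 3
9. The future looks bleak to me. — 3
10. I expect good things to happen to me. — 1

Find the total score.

Items 1, 2, 7, 9 describe the absence/opposite of optimism → reverse-score.
reversed = (0+3) − raw = 3 − raw.
  item 1: 3 − 3 = 0
  item 2: 3 − 3 = 0
  item 3: 0
  item 4: 0
  item 5: 0
  item 6: 3
  item 7: 3 − 3 = 0
  item 8: 3
  item 9: 3 − 3 = 0
  item 10: 1
Total = 0 + 0 + 0 + 0 + 0 + 3 + 0 + 3 + 0 + 1 = 7

7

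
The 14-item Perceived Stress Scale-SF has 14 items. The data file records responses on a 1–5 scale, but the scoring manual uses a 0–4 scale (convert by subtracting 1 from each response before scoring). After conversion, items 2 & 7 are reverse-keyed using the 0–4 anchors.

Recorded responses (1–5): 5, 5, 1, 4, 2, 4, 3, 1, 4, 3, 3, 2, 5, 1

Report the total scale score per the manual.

25

Convert to 0–4: 4, 4, 0, 3, 1, 3, 2, 0, 3, 2, 2, 1, 4, 0
Reverse-coded (on a 0–4 scale, reversed = 4 − raw):
  item 2: 4 − 4 = 0
  item 7: 4 − 2 = 2
Scored: 4, 0, 0, 3, 1, 3, 2, 0, 3, 2, 2, 1, 4, 0
Total = 25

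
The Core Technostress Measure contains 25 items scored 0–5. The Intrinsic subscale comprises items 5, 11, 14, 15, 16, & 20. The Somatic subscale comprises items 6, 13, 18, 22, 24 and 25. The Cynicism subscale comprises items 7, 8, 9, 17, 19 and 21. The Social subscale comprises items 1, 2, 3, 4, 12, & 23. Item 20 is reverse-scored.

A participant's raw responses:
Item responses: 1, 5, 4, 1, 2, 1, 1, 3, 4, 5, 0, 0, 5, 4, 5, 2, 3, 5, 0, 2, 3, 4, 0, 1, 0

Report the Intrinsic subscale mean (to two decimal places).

Intrinsic items: 5, 11, 14, 15, 16, 20.
Of these, item 20 is reverse-scored; on a 0–5 scale, reversed = 5 − raw.
  item 5: 2
  item 11: 0
  item 14: 4
  item 15: 5
  item 16: 2
  item 20: 5 − 2 = 3
Sum = 2 + 0 + 4 + 5 + 2 + 3 = 16
Mean = 16 / 6 = 2.67

2.67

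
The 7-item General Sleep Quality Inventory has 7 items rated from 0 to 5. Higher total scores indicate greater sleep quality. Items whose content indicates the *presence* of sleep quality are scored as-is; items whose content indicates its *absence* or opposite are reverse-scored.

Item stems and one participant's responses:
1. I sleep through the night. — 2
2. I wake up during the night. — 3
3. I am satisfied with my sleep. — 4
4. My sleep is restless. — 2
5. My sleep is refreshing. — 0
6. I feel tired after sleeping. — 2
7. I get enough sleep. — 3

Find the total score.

17

Items 2, 4, 6 describe the absence/opposite of sleep quality → reverse-score.
reversed = (0+5) − raw = 5 − raw.
  item 1: 2
  item 2: 5 − 3 = 2
  item 3: 4
  item 4: 5 − 2 = 3
  item 5: 0
  item 6: 5 − 2 = 3
  item 7: 3
Total = 2 + 2 + 4 + 3 + 0 + 3 + 3 = 17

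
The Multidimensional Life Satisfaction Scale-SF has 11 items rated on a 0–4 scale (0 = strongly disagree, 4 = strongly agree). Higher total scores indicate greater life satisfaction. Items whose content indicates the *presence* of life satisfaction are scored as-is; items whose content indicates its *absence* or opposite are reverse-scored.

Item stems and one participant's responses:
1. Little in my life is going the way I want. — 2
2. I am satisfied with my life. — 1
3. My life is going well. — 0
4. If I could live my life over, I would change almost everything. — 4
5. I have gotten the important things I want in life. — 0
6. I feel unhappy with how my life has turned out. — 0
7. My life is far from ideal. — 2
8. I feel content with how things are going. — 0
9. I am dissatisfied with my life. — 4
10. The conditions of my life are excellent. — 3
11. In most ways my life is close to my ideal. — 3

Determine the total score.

Items 1, 4, 6, 7, 9 describe the absence/opposite of life satisfaction → reverse-score.
reversed = (0+4) − raw = 4 − raw.
  item 1: 4 − 2 = 2
  item 2: 1
  item 3: 0
  item 4: 4 − 4 = 0
  item 5: 0
  item 6: 4 − 0 = 4
  item 7: 4 − 2 = 2
  item 8: 0
  item 9: 4 − 4 = 0
  item 10: 3
  item 11: 3
Total = 2 + 1 + 0 + 0 + 0 + 4 + 2 + 0 + 0 + 3 + 3 = 15

15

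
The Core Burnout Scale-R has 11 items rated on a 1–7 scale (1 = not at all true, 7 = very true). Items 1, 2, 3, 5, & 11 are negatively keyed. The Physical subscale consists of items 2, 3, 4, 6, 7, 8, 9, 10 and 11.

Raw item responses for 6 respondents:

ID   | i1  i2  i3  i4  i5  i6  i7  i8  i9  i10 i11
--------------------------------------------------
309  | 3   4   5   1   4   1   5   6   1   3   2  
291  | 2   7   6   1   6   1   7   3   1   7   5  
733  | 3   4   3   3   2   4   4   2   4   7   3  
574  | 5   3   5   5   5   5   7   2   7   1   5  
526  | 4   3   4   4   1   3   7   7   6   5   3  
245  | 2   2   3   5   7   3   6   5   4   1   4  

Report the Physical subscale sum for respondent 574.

38

Respondent 574 raw: 5, 3, 5, 5, 5, 5, 7, 2, 7, 1, 5.
Physical items: 2, 3, 4, 6, 7, 8, 9, 10, 11.
Reverse-coded (on a 1–7 scale, reversed = 8 − raw):
  item 2: 8 − 3 = 5
  item 3: 8 − 5 = 3
  item 4: 5
  item 6: 5
  item 7: 7
  item 8: 2
  item 9: 7
  item 10: 1
  item 11: 8 − 5 = 3
Sum = 5 + 3 + 5 + 5 + 7 + 2 + 7 + 1 + 3 = 38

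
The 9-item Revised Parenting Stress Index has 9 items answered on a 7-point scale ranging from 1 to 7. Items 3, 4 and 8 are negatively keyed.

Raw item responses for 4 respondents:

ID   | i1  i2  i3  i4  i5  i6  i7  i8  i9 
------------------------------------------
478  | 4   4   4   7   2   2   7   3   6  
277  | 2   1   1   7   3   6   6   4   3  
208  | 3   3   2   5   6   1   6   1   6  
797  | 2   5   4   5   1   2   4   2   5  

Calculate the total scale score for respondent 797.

32

Respondent 797 raw: 2, 5, 4, 5, 1, 2, 4, 2, 5.
Reverse-coded (reversed = (1+7) − raw = 8 − raw):
  item 1: 2
  item 2: 5
  item 3: 8 − 4 = 4
  item 4: 8 − 5 = 3
  item 5: 1
  item 6: 2
  item 7: 4
  item 8: 8 − 2 = 6
  item 9: 5
Sum = 2 + 5 + 4 + 3 + 1 + 2 + 4 + 6 + 5 = 32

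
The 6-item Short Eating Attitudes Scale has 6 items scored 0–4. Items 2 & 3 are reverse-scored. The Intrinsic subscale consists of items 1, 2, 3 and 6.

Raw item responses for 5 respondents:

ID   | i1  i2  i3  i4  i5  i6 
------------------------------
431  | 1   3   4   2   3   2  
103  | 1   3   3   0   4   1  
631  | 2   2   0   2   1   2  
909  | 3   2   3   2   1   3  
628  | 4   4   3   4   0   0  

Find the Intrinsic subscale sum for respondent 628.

Respondent 628 raw: 4, 4, 3, 4, 0, 0.
Intrinsic items: 1, 2, 3, 6.
Reverse-coded (reversed = (0+4) − raw = 4 − raw):
  item 1: 4
  item 2: 4 − 4 = 0
  item 3: 4 − 3 = 1
  item 6: 0
Sum = 4 + 0 + 1 + 0 = 5

5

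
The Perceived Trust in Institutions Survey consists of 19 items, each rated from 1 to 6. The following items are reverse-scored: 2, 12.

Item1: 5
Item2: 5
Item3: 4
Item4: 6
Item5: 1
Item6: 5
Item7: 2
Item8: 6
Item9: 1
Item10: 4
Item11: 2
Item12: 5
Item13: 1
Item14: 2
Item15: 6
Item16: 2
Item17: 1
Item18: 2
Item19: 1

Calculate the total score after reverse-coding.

55

Reverse-coded items (reversed = (1+6) − raw = 7 − raw):
  item 2: 7 − 5 = 2
  item 12: 7 − 5 = 2
After reverse-coding: 5, 2, 4, 6, 1, 5, 2, 6, 1, 4, 2, 2, 1, 2, 6, 2, 1, 2, 1
Total = 5 + 2 + 4 + 6 + 1 + 5 + 2 + 6 + 1 + 4 + 2 + 2 + 1 + 2 + 6 + 2 + 1 + 2 + 1 = 55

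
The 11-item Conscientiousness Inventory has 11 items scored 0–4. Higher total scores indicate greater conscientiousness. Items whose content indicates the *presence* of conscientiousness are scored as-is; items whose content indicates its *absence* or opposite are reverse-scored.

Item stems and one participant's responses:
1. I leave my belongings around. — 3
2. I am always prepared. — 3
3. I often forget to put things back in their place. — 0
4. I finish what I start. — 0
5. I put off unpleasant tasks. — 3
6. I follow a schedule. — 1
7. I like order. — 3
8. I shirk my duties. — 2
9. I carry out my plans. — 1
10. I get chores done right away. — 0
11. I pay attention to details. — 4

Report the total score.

20

Items 1, 3, 5, 8 describe the absence/opposite of conscientiousness → reverse-score.
reversed = (0+4) − raw = 4 − raw.
  item 1: 4 − 3 = 1
  item 2: 3
  item 3: 4 − 0 = 4
  item 4: 0
  item 5: 4 − 3 = 1
  item 6: 1
  item 7: 3
  item 8: 4 − 2 = 2
  item 9: 1
  item 10: 0
  item 11: 4
Total = 1 + 3 + 4 + 0 + 1 + 1 + 3 + 2 + 1 + 0 + 4 = 20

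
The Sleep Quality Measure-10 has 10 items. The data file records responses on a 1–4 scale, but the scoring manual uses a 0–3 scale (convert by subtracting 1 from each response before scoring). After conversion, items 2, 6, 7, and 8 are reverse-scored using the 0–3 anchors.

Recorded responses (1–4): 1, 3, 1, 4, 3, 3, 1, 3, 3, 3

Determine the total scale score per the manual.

Convert to 0–3: 0, 2, 0, 3, 2, 2, 0, 2, 2, 2
Reverse-coded (reverse-coded value = 3 − response):
  item 2: 3 − 2 = 1
  item 6: 3 − 2 = 1
  item 7: 3 − 0 = 3
  item 8: 3 − 2 = 1
Scored: 0, 1, 0, 3, 2, 1, 3, 1, 2, 2
Total = 15

15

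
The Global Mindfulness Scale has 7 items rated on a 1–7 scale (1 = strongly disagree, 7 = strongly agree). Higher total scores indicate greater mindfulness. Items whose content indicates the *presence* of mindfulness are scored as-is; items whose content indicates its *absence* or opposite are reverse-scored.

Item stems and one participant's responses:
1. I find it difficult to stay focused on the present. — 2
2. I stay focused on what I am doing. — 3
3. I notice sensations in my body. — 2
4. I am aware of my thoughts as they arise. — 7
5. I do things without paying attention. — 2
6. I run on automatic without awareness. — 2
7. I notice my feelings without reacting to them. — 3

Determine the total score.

33

Items 1, 5, 6 describe the absence/opposite of mindfulness → reverse-score.
on a 1–7 scale, reversed = 8 − raw.
  item 1: 8 − 2 = 6
  item 2: 3
  item 3: 2
  item 4: 7
  item 5: 8 − 2 = 6
  item 6: 8 − 2 = 6
  item 7: 3
Total = 6 + 3 + 2 + 7 + 6 + 6 + 3 = 33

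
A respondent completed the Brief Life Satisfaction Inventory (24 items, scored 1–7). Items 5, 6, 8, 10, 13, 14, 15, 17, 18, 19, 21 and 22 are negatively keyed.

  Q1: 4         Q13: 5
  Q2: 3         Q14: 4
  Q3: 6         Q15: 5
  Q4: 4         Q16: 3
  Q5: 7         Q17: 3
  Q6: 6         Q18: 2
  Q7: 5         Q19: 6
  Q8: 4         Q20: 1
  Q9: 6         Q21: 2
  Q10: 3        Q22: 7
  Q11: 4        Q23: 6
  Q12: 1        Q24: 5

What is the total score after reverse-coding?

Negatively keyed items use 8 − raw:
  item 5: 8 − 7 = 1
  item 6: 8 − 6 = 2
  item 8: 8 − 4 = 4
  item 10: 8 − 3 = 5
  item 13: 8 − 5 = 3
  item 14: 8 − 4 = 4
  item 15: 8 − 5 = 3
  item 17: 8 − 3 = 5
  item 18: 8 − 2 = 6
  item 19: 8 − 6 = 2
  item 21: 8 − 2 = 6
  item 22: 8 − 7 = 1
After reverse-coding: 4, 3, 6, 4, 1, 2, 5, 4, 6, 5, 4, 1, 3, 4, 3, 3, 5, 6, 2, 1, 6, 1, 6, 5
Total = 4 + 3 + 6 + 4 + 1 + 2 + 5 + 4 + 6 + 5 + 4 + 1 + 3 + 4 + 3 + 3 + 5 + 6 + 2 + 1 + 6 + 1 + 6 + 5 = 90

90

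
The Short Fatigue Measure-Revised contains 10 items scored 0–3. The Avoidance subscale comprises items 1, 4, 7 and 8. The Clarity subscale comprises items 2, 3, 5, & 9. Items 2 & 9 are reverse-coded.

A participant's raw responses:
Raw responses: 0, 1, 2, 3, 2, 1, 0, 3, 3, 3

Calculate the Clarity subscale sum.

Clarity items: 2, 3, 5, 9.
Of these, items 2 and 9 are reverse-coded; reverse-coded value = 3 − response.
  item 2: 3 − 1 = 2
  item 3: 2
  item 5: 2
  item 9: 3 − 3 = 0
Sum = 2 + 2 + 2 + 0 = 6

6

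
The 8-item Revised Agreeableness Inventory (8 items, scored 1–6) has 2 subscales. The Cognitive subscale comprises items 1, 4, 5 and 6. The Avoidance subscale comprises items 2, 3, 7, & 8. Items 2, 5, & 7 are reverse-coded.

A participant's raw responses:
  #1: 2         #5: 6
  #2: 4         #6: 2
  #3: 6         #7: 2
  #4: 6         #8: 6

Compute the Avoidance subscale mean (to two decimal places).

5.00

Avoidance items: 2, 3, 7, 8.
Of these, items 2 and 7 are reverse-coded; reversed = (1+6) − raw = 7 − raw.
  item 2: 7 − 4 = 3
  item 3: 6
  item 7: 7 − 2 = 5
  item 8: 6
Sum = 3 + 6 + 5 + 6 = 20
Mean = 20 / 4 = 5.00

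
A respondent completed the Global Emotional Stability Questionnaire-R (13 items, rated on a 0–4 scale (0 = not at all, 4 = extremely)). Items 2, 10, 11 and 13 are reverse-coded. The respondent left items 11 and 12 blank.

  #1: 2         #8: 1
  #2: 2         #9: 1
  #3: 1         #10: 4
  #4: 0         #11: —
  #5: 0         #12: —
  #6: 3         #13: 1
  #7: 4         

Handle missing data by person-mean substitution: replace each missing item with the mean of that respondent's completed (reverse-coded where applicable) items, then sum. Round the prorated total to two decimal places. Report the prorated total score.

20.09

Reverse-coded (reverse-coded value = 4 − response):
  item 2: 4 − 2 = 2
  item 10: 4 − 4 = 0
  item 13: 4 − 1 = 3
Completed scored items (11 of 13): 2, 2, 1, 0, 0, 3, 4, 1, 1, 0, 3; sum = 17.
Person mean = 17 / 11 ≈ 1.5455
Prorated total = (17 / 11) × 13 = 20.09 (to 2 dp)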